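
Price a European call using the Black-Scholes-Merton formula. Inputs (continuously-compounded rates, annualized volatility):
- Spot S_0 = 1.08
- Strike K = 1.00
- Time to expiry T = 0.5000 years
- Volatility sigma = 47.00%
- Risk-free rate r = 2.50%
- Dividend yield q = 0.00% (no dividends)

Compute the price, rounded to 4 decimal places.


d1 = (ln(S/K) + (r - q + 0.5*sigma^2) * T) / (sigma * sqrt(T)) = 0.43535524
d2 = d1 - sigma * sqrt(T) = 0.10301505
exp(-rT) = 0.98757780; exp(-qT) = 1.00000000
C = S_0 * exp(-qT) * N(d1) - K * exp(-rT) * N(d2)
N(d1) = 0.66834770; N(d2) = 0.54102449
C = 1.0800 * 1.00000000 * 0.66834770 - 1.0000 * 0.98757780 * 0.54102449 = 0.1875

Answer: Price = 0.1875


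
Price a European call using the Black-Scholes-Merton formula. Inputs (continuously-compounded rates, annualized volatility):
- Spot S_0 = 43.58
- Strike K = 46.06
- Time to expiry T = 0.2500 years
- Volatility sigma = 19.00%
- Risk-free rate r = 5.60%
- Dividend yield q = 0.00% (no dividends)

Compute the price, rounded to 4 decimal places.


Answer: Price = 0.9231

Derivation:
d1 = (ln(S/K) + (r - q + 0.5*sigma^2) * T) / (sigma * sqrt(T)) = -0.38772700
d2 = d1 - sigma * sqrt(T) = -0.48272700
exp(-rT) = 0.98609754; exp(-qT) = 1.00000000
C = S_0 * exp(-qT) * N(d1) - K * exp(-rT) * N(d2)
N(d1) = 0.34910904; N(d2) = 0.31464480
C = 43.5800 * 1.00000000 * 0.34910904 - 46.0600 * 0.98609754 * 0.31464480 = 0.9231


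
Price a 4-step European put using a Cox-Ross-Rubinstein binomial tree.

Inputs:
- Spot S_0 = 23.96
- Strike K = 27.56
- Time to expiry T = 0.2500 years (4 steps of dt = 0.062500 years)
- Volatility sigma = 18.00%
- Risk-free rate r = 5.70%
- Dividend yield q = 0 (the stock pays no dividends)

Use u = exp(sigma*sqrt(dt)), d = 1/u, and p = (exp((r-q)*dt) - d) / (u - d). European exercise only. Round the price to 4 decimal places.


dt = T/N = 0.062500
u = exp(sigma*sqrt(dt)) = 1.046028; d = 1/u = 0.955997
p = (exp((r-q)*dt) - d) / (u - d) = 0.528392
Discount per step: exp(-r*dt) = 0.996444
Stock lattice S(k, i) with i counting down-moves:
  k=0: S(0,0) = 23.9600
  k=1: S(1,0) = 25.0628; S(1,1) = 22.9057
  k=2: S(2,0) = 26.2164; S(2,1) = 23.9600; S(2,2) = 21.8978
  k=3: S(3,0) = 27.4231; S(3,1) = 25.0628; S(3,2) = 22.9057; S(3,3) = 20.9342
  k=4: S(4,0) = 28.6853; S(4,1) = 26.2164; S(4,2) = 23.9600; S(4,3) = 21.8978; S(4,4) = 20.0131
Terminal payoffs V(N, i) = max(K - S_T, 0):
  V(4,0) = 0.000000; V(4,1) = 1.343584; V(4,2) = 3.600000; V(4,3) = 5.662209; V(4,4) = 7.546926
Backward induction: V(k, i) = exp(-r*dt) * [p * V(k+1, i) + (1-p) * V(k+1, i+1)].
  V(3,0) = exp(-r*dt) * [p*0.000000 + (1-p)*1.343584] = 0.631391
  V(3,1) = exp(-r*dt) * [p*1.343584 + (1-p)*3.600000] = 2.399165
  V(3,2) = exp(-r*dt) * [p*3.600000 + (1-p)*5.662209] = 4.556293
  V(3,3) = exp(-r*dt) * [p*5.662209 + (1-p)*7.546926] = 6.527759
  V(2,0) = exp(-r*dt) * [p*0.631391 + (1-p)*2.399165] = 1.459876
  V(2,1) = exp(-r*dt) * [p*2.399165 + (1-p)*4.556293] = 3.404333
  V(2,2) = exp(-r*dt) * [p*4.556293 + (1-p)*6.527759] = 5.466542
  V(1,0) = exp(-r*dt) * [p*1.459876 + (1-p)*3.404333] = 2.368444
  V(1,1) = exp(-r*dt) * [p*3.404333 + (1-p)*5.466542] = 4.361321
  V(0,0) = exp(-r*dt) * [p*2.368444 + (1-p)*4.361321] = 3.296535

Answer: Price = V(0,0) = 3.2965


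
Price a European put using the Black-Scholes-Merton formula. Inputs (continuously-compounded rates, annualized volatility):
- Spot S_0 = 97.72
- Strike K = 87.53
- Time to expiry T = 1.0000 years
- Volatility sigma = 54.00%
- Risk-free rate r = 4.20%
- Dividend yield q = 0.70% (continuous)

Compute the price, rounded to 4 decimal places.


Answer: Price = 13.3776

Derivation:
d1 = (ln(S/K) + (r - q + 0.5*sigma^2) * T) / (sigma * sqrt(T)) = 0.53874936
d2 = d1 - sigma * sqrt(T) = -0.00125064
exp(-rT) = 0.95886978; exp(-qT) = 0.99302444
P = K * exp(-rT) * N(-d2) - S_0 * exp(-qT) * N(-d1)
N(-d1) = 0.29502990; N(-d2) = 0.50049893
P = 87.5300 * 0.95886978 * 0.50049893 - 97.7200 * 0.99302444 * 0.29502990 = 13.3776


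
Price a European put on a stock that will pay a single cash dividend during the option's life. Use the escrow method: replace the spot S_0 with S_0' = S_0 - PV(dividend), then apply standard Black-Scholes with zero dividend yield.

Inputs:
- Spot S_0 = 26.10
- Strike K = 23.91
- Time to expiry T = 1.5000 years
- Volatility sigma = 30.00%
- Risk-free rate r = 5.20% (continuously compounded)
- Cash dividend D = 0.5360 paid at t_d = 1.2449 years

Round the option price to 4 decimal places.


Answer: Price = 2.0046

Derivation:
PV(D) = D * exp(-r * t_d) = 0.5360 * 0.93731601 = 0.50240138
S_0' = S_0 - PV(D) = 26.1000 - 0.50240138 = 25.59759862
d1 = (ln(S_0'/K) + (r + sigma^2/2)*T) / (sigma*sqrt(T)) = 0.58162253
d2 = d1 - sigma*sqrt(T) = 0.21419906
exp(-rT) = 0.92496443
N(-d1) = 0.28041048; N(-d2) = 0.41519591
P = K * exp(-rT) * N(-d2) - S_0' * N(-d1) = 23.9100 * 0.92496443 * 0.41519591 - 25.59759862 * 0.28041048 = 2.0046


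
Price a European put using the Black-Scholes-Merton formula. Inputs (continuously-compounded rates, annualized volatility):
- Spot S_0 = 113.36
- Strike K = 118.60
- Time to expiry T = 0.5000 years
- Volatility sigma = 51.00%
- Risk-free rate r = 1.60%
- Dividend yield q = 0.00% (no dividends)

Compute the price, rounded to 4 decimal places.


d1 = (ln(S/K) + (r - q + 0.5*sigma^2) * T) / (sigma * sqrt(T)) = 0.07719141
d2 = d1 - sigma * sqrt(T) = -0.28343305
exp(-rT) = 0.99203191; exp(-qT) = 1.00000000
P = K * exp(-rT) * N(-d2) - S_0 * exp(-qT) * N(-d1)
N(-d1) = 0.46923564; N(-d2) = 0.61157755
P = 118.6000 * 0.99203191 * 0.61157755 - 113.3600 * 1.00000000 * 0.46923564 = 18.7626

Answer: Price = 18.7626


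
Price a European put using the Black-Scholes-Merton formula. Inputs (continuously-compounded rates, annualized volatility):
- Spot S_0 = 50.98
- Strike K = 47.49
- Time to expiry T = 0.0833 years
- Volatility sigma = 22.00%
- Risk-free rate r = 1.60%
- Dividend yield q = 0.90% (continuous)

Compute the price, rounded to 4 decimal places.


d1 = (ln(S/K) + (r - q + 0.5*sigma^2) * T) / (sigma * sqrt(T)) = 1.15776422
d2 = d1 - sigma * sqrt(T) = 1.09426840
exp(-rT) = 0.99866809; exp(-qT) = 0.99925058
P = K * exp(-rT) * N(-d2) - S_0 * exp(-qT) * N(-d1)
N(-d1) = 0.12348013; N(-d2) = 0.13691864
P = 47.4900 * 0.99866809 * 0.13691864 - 50.9800 * 0.99925058 * 0.12348013 = 0.2033

Answer: Price = 0.2033


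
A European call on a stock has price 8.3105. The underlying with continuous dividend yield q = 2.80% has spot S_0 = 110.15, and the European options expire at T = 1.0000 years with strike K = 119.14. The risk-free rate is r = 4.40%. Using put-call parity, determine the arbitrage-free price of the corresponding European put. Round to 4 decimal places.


Put-call parity: C - P = S_0 * exp(-qT) - K * exp(-rT).
S_0 * exp(-qT) = 110.1500 * 0.97238837 = 107.10857860
K * exp(-rT) = 119.1400 * 0.95695396 = 114.01149449
P = C - S*exp(-qT) + K*exp(-rT)
P = 8.3105 - 107.10857860 + 114.01149449 = 15.2134

Answer: Put price = 15.2134


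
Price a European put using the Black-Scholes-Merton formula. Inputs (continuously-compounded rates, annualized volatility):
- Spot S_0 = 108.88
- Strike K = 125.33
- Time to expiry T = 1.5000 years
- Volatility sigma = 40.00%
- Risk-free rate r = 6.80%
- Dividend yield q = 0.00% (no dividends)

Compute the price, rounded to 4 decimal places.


Answer: Price = 23.6985

Derivation:
d1 = (ln(S/K) + (r - q + 0.5*sigma^2) * T) / (sigma * sqrt(T)) = 0.16594497
d2 = d1 - sigma * sqrt(T) = -0.32395298
exp(-rT) = 0.90302955; exp(-qT) = 1.00000000
P = K * exp(-rT) * N(-d2) - S_0 * exp(-qT) * N(-d1)
N(-d1) = 0.43410013; N(-d2) = 0.62701318
P = 125.3300 * 0.90302955 * 0.62701318 - 108.8800 * 1.00000000 * 0.43410013 = 23.6985


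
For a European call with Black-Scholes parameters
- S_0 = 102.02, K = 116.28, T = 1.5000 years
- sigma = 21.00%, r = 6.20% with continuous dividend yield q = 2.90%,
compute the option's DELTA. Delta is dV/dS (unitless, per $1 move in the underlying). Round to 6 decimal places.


d1 = -0.1876278163; d2 = -0.4448242393
phi(d1) = 0.3919815009; exp(-qT) = 0.9574325541; exp(-rT) = 0.9111935003
N(d1) = 0.4255842096
Delta = exp(-qT) * N(d1) = 0.9574325541 * 0.4255842096 = 0.407468

Answer: Delta = 0.407468


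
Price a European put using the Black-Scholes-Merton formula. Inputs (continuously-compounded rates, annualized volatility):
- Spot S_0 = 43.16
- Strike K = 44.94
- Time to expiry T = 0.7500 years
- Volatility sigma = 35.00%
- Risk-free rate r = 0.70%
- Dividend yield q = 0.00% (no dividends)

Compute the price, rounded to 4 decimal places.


d1 = (ln(S/K) + (r - q + 0.5*sigma^2) * T) / (sigma * sqrt(T)) = 0.03554292
d2 = d1 - sigma * sqrt(T) = -0.26756598
exp(-rT) = 0.99476376; exp(-qT) = 1.00000000
P = K * exp(-rT) * N(-d2) - S_0 * exp(-qT) * N(-d1)
N(-d1) = 0.48582341; N(-d2) = 0.60548329
P = 44.9400 * 0.99476376 * 0.60548329 - 43.1600 * 1.00000000 * 0.48582341 = 6.0998

Answer: Price = 6.0998


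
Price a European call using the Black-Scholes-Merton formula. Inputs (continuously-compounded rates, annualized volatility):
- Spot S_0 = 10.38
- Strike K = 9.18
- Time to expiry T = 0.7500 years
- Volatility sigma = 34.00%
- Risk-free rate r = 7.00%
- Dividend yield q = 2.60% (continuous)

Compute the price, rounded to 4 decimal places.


Answer: Price = 1.9899

Derivation:
d1 = (ln(S/K) + (r - q + 0.5*sigma^2) * T) / (sigma * sqrt(T)) = 0.67653114
d2 = d1 - sigma * sqrt(T) = 0.38208251
exp(-rT) = 0.94885432; exp(-qT) = 0.98068890
C = S_0 * exp(-qT) * N(d1) - K * exp(-rT) * N(d2)
N(d1) = 0.75064826; N(d2) = 0.64879992
C = 10.3800 * 0.98068890 * 0.75064826 - 9.1800 * 0.94885432 * 0.64879992 = 1.9899


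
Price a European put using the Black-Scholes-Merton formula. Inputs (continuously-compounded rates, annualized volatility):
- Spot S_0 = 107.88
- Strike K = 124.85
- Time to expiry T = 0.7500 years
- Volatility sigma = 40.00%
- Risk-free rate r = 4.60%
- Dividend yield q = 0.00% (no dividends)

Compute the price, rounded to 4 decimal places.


Answer: Price = 22.8774

Derivation:
d1 = (ln(S/K) + (r - q + 0.5*sigma^2) * T) / (sigma * sqrt(T)) = -0.14893766
d2 = d1 - sigma * sqrt(T) = -0.49534782
exp(-rT) = 0.96608834; exp(-qT) = 1.00000000
P = K * exp(-rT) * N(-d2) - S_0 * exp(-qT) * N(-d1)
N(-d1) = 0.55919859; N(-d2) = 0.68982269
P = 124.8500 * 0.96608834 * 0.68982269 - 107.8800 * 1.00000000 * 0.55919859 = 22.8774


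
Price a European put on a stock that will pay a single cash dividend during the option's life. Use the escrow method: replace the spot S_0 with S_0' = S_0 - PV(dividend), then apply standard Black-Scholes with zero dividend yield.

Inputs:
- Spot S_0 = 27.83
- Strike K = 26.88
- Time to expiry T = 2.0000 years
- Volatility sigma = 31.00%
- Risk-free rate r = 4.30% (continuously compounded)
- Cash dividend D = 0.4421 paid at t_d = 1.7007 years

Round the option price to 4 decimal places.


PV(D) = D * exp(-r * t_d) = 0.4421 * 0.92947990 = 0.41092306
S_0' = S_0 - PV(D) = 27.8300 - 0.41092306 = 27.41907694
d1 = (ln(S_0'/K) + (r + sigma^2/2)*T) / (sigma*sqrt(T)) = 0.46066067
d2 = d1 - sigma*sqrt(T) = 0.02225446
exp(-rT) = 0.91759423
N(-d1) = 0.32252104; N(-d2) = 0.49112249
P = K * exp(-rT) * N(-d2) - S_0' * N(-d1) = 26.8800 * 0.91759423 * 0.49112249 - 27.41907694 * 0.32252104 = 3.2703

Answer: Price = 3.2703


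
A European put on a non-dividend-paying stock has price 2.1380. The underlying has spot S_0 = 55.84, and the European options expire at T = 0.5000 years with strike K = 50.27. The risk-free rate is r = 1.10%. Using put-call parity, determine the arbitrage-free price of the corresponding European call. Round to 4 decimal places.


Put-call parity: C - P = S_0 * exp(-qT) - K * exp(-rT).
S_0 * exp(-qT) = 55.8400 * 1.00000000 = 55.84000000
K * exp(-rT) = 50.2700 * 0.99451510 = 49.99427394
C = P + S*exp(-qT) - K*exp(-rT)
C = 2.1380 + 55.84000000 - 49.99427394 = 7.9837

Answer: Call price = 7.9837


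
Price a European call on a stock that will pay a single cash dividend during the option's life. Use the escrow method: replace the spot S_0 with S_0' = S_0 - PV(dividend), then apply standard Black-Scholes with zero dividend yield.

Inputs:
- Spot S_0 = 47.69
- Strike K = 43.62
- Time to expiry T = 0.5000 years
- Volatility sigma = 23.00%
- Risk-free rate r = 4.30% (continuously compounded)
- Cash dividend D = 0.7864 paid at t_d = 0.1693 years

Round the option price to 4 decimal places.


Answer: Price = 5.4845

Derivation:
PV(D) = D * exp(-r * t_d) = 0.7864 * 0.99274653 = 0.78069587
S_0' = S_0 - PV(D) = 47.6900 - 0.78069587 = 46.90930413
d1 = (ln(S_0'/K) + (r + sigma^2/2)*T) / (sigma*sqrt(T)) = 0.66053167
d2 = d1 - sigma*sqrt(T) = 0.49789711
exp(-rT) = 0.97872948
N(d1) = 0.74554365; N(d2) = 0.69072172
C = S_0' * N(d1) - K * exp(-rT) * N(d2) = 46.90930413 * 0.74554365 - 43.6200 * 0.97872948 * 0.69072172 = 5.4845


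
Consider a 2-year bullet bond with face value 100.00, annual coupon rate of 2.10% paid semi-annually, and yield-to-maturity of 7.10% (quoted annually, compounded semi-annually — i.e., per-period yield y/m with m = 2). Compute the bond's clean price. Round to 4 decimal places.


Coupon per period c = face * coupon_rate / m = 1.050000
Periods per year m = 2; per-period yield y/m = 0.035500
Number of cashflows N = 4
Cashflows (t years, CF_t, discount factor 1/(1+y/m)^(m*t), PV):
  t = 0.5000: CF_t = 1.050000, DF = 0.965717, PV = 1.014003
  t = 1.0000: CF_t = 1.050000, DF = 0.932609, PV = 0.979240
  t = 1.5000: CF_t = 1.050000, DF = 0.900637, PV = 0.945669
  t = 2.0000: CF_t = 101.050000, DF = 0.869760, PV = 87.889280
Price P = sum_t PV_t = 90.828191

Answer: Price = 90.8282


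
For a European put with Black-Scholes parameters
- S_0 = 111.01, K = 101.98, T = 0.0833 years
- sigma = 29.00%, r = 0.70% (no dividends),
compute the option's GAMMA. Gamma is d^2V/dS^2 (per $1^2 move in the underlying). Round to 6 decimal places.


d1 = 1.0624904689; d2 = 0.9787914247
phi(d1) = 0.2268692244; exp(-qT) = 1.0000000000; exp(-rT) = 0.9994170700
Gamma = exp(-qT) * phi(d1) / (S * sigma * sqrt(T)) = 1.0000000000 * 0.2268692244 / (111.0100 * 0.2900 * 0.2886173938) = 0.024417

Answer: Gamma = 0.024417


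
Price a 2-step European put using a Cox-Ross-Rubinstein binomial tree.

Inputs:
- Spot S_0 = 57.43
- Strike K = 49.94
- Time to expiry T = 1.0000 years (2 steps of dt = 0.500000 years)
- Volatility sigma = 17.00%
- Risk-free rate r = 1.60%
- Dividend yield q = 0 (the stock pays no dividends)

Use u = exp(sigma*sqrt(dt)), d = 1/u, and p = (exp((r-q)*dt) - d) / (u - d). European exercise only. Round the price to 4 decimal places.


Answer: Price = V(0,0) = 1.1612

Derivation:
dt = T/N = 0.500000
u = exp(sigma*sqrt(dt)) = 1.127732; d = 1/u = 0.886736
p = (exp((r-q)*dt) - d) / (u - d) = 0.503313
Discount per step: exp(-r*dt) = 0.992032
Stock lattice S(k, i) with i counting down-moves:
  k=0: S(0,0) = 57.4300
  k=1: S(1,0) = 64.7656; S(1,1) = 50.9252
  k=2: S(2,0) = 73.0382; S(2,1) = 57.4300; S(2,2) = 45.1572
Terminal payoffs V(N, i) = max(K - S_T, 0):
  V(2,0) = 0.000000; V(2,1) = 0.000000; V(2,2) = 4.782765
Backward induction: V(k, i) = exp(-r*dt) * [p * V(k+1, i) + (1-p) * V(k+1, i+1)].
  V(1,0) = exp(-r*dt) * [p*0.000000 + (1-p)*0.000000] = 0.000000
  V(1,1) = exp(-r*dt) * [p*0.000000 + (1-p)*4.782765] = 2.356609
  V(0,0) = exp(-r*dt) * [p*0.000000 + (1-p)*2.356609] = 1.161171


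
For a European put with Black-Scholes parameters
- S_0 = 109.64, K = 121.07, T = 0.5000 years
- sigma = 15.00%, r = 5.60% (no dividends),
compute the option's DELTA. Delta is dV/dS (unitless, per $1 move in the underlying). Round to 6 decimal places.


Answer: Delta = -0.731690

Derivation:
d1 = -0.6179323126; d2 = -0.7239983298
phi(d1) = 0.3296055295; exp(-qT) = 1.0000000000; exp(-rT) = 0.9723883668
N(-d1) = 0.7316900210
Delta = -exp(-qT) * N(-d1) = -1.0000000000 * 0.7316900210 = -0.731690


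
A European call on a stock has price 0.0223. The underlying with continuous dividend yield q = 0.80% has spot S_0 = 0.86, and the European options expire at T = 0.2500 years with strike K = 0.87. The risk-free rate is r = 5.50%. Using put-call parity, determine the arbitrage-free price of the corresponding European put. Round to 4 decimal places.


Answer: Put price = 0.0221

Derivation:
Put-call parity: C - P = S_0 * exp(-qT) - K * exp(-rT).
S_0 * exp(-qT) = 0.8600 * 0.99800200 = 0.85828172
K * exp(-rT) = 0.8700 * 0.98634410 = 0.85811937
P = C - S*exp(-qT) + K*exp(-rT)
P = 0.0223 - 0.85828172 + 0.85811937 = 0.0221


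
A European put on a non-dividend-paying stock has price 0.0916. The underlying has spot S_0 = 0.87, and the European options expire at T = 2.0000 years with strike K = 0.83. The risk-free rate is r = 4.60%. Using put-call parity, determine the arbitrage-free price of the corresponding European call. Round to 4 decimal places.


Put-call parity: C - P = S_0 * exp(-qT) - K * exp(-rT).
S_0 * exp(-qT) = 0.8700 * 1.00000000 = 0.87000000
K * exp(-rT) = 0.8300 * 0.91210515 = 0.75704727
C = P + S*exp(-qT) - K*exp(-rT)
C = 0.0916 + 0.87000000 - 0.75704727 = 0.2046

Answer: Call price = 0.2046


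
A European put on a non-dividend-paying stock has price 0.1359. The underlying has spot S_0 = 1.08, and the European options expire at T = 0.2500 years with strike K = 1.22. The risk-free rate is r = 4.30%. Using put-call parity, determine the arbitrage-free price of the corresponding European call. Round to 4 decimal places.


Answer: Call price = 0.0089

Derivation:
Put-call parity: C - P = S_0 * exp(-qT) - K * exp(-rT).
S_0 * exp(-qT) = 1.0800 * 1.00000000 = 1.08000000
K * exp(-rT) = 1.2200 * 0.98930757 = 1.20695524
C = P + S*exp(-qT) - K*exp(-rT)
C = 0.1359 + 1.08000000 - 1.20695524 = 0.0089


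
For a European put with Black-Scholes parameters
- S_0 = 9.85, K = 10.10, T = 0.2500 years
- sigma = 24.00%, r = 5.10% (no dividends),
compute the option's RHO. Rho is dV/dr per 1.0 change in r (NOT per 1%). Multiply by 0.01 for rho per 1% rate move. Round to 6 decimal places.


d1 = -0.0426164055; d2 = -0.1626164055
phi(d1) = 0.3985801737; exp(-qT) = 1.0000000000; exp(-rT) = 0.9873309369
N(-d2) = 0.5645897654
Rho = -K*T*exp(-rT)*N(-d2) = -10.1000 * 0.2500 * 0.9873309369 * 0.5645897654 = -1.407528

Answer: Rho = -1.407528


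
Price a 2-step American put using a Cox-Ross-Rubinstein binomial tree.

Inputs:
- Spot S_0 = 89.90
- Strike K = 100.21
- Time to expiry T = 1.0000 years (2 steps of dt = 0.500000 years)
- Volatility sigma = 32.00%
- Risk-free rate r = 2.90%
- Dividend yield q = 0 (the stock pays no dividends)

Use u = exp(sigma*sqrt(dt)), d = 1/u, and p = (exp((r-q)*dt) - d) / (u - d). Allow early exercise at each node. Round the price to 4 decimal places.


dt = T/N = 0.500000
u = exp(sigma*sqrt(dt)) = 1.253919; d = 1/u = 0.797499
p = (exp((r-q)*dt) - d) / (u - d) = 0.475672
Discount per step: exp(-r*dt) = 0.985605
Stock lattice S(k, i) with i counting down-moves:
  k=0: S(0,0) = 89.9000
  k=1: S(1,0) = 112.7274; S(1,1) = 71.6952
  k=2: S(2,0) = 141.3510; S(2,1) = 89.9000; S(2,2) = 57.1769
Terminal payoffs V(N, i) = max(K - S_T, 0):
  V(2,0) = 0.000000; V(2,1) = 10.310000; V(2,2) = 43.033121
Backward induction: V(k, i) = exp(-r*dt) * [p * V(k+1, i) + (1-p) * V(k+1, i+1)]; then take max(V_cont, immediate exercise) for American.
  V(1,0) = exp(-r*dt) * [p*0.000000 + (1-p)*10.310000] = 5.328003; exercise = 0.000000; V(1,0) = max -> 5.328003
  V(1,1) = exp(-r*dt) * [p*10.310000 + (1-p)*43.033121] = 27.072241; exercise = 28.514802; V(1,1) = max -> 28.514802
  V(0,0) = exp(-r*dt) * [p*5.328003 + (1-p)*28.514802] = 17.233780; exercise = 10.310000; V(0,0) = max -> 17.233780

Answer: Price = V(0,0) = 17.2338


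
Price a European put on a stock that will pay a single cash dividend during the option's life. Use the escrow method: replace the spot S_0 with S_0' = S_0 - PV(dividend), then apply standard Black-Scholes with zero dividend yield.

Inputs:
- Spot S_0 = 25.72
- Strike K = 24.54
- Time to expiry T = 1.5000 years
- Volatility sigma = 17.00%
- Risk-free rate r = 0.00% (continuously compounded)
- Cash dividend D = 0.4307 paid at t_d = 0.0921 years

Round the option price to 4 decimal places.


PV(D) = D * exp(-r * t_d) = 0.4307 * 1.00000000 = 0.43070000
S_0' = S_0 - PV(D) = 25.7200 - 0.43070000 = 25.28930000
d1 = (ln(S_0'/K) + (r + sigma^2/2)*T) / (sigma*sqrt(T)) = 0.24856049
d2 = d1 - sigma*sqrt(T) = 0.04035386
exp(-rT) = 1.00000000
N(-d1) = 0.40185039; N(-d2) = 0.48390551
P = K * exp(-rT) * N(-d2) - S_0' * N(-d1) = 24.5400 * 1.00000000 * 0.48390551 - 25.28930000 * 0.40185039 = 1.7125

Answer: Price = 1.7125


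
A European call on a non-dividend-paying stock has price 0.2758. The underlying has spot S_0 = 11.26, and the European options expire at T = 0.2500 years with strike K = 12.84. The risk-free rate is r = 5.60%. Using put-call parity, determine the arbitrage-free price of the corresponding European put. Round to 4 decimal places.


Answer: Put price = 1.6773

Derivation:
Put-call parity: C - P = S_0 * exp(-qT) - K * exp(-rT).
S_0 * exp(-qT) = 11.2600 * 1.00000000 = 11.26000000
K * exp(-rT) = 12.8400 * 0.98609754 = 12.66149247
P = C - S*exp(-qT) + K*exp(-rT)
P = 0.2758 - 11.26000000 + 12.66149247 = 1.6773


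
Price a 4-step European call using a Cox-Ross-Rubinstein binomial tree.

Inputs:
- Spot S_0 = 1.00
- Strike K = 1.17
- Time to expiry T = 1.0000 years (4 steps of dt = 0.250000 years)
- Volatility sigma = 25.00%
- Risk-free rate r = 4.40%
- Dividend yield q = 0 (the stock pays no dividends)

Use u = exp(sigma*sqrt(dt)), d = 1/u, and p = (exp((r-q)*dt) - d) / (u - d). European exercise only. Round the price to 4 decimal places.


Answer: Price = V(0,0) = 0.0604

Derivation:
dt = T/N = 0.250000
u = exp(sigma*sqrt(dt)) = 1.133148; d = 1/u = 0.882497
p = (exp((r-q)*dt) - d) / (u - d) = 0.512919
Discount per step: exp(-r*dt) = 0.989060
Stock lattice S(k, i) with i counting down-moves:
  k=0: S(0,0) = 1.0000
  k=1: S(1,0) = 1.1331; S(1,1) = 0.8825
  k=2: S(2,0) = 1.2840; S(2,1) = 1.0000; S(2,2) = 0.7788
  k=3: S(3,0) = 1.4550; S(3,1) = 1.1331; S(3,2) = 0.8825; S(3,3) = 0.6873
  k=4: S(4,0) = 1.6487; S(4,1) = 1.2840; S(4,2) = 1.0000; S(4,3) = 0.7788; S(4,4) = 0.6065
Terminal payoffs V(N, i) = max(S_T - K, 0):
  V(4,0) = 0.478721; V(4,1) = 0.114025; V(4,2) = 0.000000; V(4,3) = 0.000000; V(4,4) = 0.000000
Backward induction: V(k, i) = exp(-r*dt) * [p * V(k+1, i) + (1-p) * V(k+1, i+1)].
  V(3,0) = exp(-r*dt) * [p*0.478721 + (1-p)*0.114025] = 0.297791
  V(3,1) = exp(-r*dt) * [p*0.114025 + (1-p)*0.000000] = 0.057846
  V(3,2) = exp(-r*dt) * [p*0.000000 + (1-p)*0.000000] = 0.000000
  V(3,3) = exp(-r*dt) * [p*0.000000 + (1-p)*0.000000] = 0.000000
  V(2,0) = exp(-r*dt) * [p*0.297791 + (1-p)*0.057846] = 0.178939
  V(2,1) = exp(-r*dt) * [p*0.057846 + (1-p)*0.000000] = 0.029346
  V(2,2) = exp(-r*dt) * [p*0.000000 + (1-p)*0.000000] = 0.000000
  V(1,0) = exp(-r*dt) * [p*0.178939 + (1-p)*0.029346] = 0.104914
  V(1,1) = exp(-r*dt) * [p*0.029346 + (1-p)*0.000000] = 0.014887
  V(0,0) = exp(-r*dt) * [p*0.104914 + (1-p)*0.014887] = 0.060396


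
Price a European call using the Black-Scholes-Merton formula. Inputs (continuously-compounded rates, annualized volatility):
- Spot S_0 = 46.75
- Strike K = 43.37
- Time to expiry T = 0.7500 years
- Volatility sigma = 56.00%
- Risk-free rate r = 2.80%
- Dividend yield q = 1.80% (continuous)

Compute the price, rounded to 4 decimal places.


d1 = (ln(S/K) + (r - q + 0.5*sigma^2) * T) / (sigma * sqrt(T)) = 0.41269471
d2 = d1 - sigma * sqrt(T) = -0.07227952
exp(-rT) = 0.97921896; exp(-qT) = 0.98659072
C = S_0 * exp(-qT) * N(d1) - K * exp(-rT) * N(d2)
N(d1) = 0.66008485; N(d2) = 0.47118973
C = 46.7500 * 0.98659072 * 0.66008485 - 43.3700 * 0.97921896 * 0.47118973 = 10.4343

Answer: Price = 10.4343


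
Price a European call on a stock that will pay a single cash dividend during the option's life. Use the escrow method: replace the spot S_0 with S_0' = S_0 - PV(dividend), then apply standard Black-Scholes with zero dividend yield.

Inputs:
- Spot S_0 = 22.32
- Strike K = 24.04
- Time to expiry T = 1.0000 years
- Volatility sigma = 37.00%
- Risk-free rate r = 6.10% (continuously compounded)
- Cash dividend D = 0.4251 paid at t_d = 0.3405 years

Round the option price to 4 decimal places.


Answer: Price = 2.9224

Derivation:
PV(D) = D * exp(-r * t_d) = 0.4251 * 0.97944372 = 0.41636153
S_0' = S_0 - PV(D) = 22.3200 - 0.41636153 = 21.90363847
d1 = (ln(S_0'/K) + (r + sigma^2/2)*T) / (sigma*sqrt(T)) = 0.09833420
d2 = d1 - sigma*sqrt(T) = -0.27166580
exp(-rT) = 0.94082324
N(d1) = 0.53916654; N(d2) = 0.39293950
C = S_0' * N(d1) - K * exp(-rT) * N(d2) = 21.90363847 * 0.53916654 - 24.0400 * 0.94082324 * 0.39293950 = 2.9224


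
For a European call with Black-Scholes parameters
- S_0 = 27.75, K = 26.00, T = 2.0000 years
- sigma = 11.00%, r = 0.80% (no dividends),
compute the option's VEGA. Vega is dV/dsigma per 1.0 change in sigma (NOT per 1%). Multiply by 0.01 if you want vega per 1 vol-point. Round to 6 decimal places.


Answer: Vega = 13.082190

Derivation:
d1 = 0.5993649349; d2 = 0.4438014430
phi(d1) = 0.3333515315; exp(-qT) = 1.0000000000; exp(-rT) = 0.9841273201
Vega = S * exp(-qT) * phi(d1) * sqrt(T) = 27.7500 * 1.0000000000 * 0.3333515315 * 1.4142135624 = 13.082190


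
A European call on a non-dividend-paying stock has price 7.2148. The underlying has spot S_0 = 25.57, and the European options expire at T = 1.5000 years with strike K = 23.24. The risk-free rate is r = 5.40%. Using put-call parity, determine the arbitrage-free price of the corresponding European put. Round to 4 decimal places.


Answer: Put price = 3.0766

Derivation:
Put-call parity: C - P = S_0 * exp(-qT) - K * exp(-rT).
S_0 * exp(-qT) = 25.5700 * 1.00000000 = 25.57000000
K * exp(-rT) = 23.2400 * 0.92219369 = 21.43178139
P = C - S*exp(-qT) + K*exp(-rT)
P = 7.2148 - 25.57000000 + 21.43178139 = 3.0766


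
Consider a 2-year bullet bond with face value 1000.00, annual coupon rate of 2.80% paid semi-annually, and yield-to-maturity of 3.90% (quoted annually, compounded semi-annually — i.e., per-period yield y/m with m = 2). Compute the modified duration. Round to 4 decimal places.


Coupon per period c = face * coupon_rate / m = 14.000000
Periods per year m = 2; per-period yield y/m = 0.019500
Number of cashflows N = 4
Cashflows (t years, CF_t, discount factor 1/(1+y/m)^(m*t), PV):
  t = 0.5000: CF_t = 14.000000, DF = 0.980873, PV = 13.732222
  t = 1.0000: CF_t = 14.000000, DF = 0.962112, PV = 13.469565
  t = 1.5000: CF_t = 14.000000, DF = 0.943709, PV = 13.211932
  t = 2.0000: CF_t = 1014.000000, DF = 0.925659, PV = 938.618337
Price P = sum_t PV_t = 979.032057
First compute Macaulay numerator sum_t t * PV_t:
  t * PV_t at t = 0.5000: 6.866111
  t * PV_t at t = 1.0000: 13.469565
  t * PV_t at t = 1.5000: 19.817899
  t * PV_t at t = 2.0000: 1877.236675
Macaulay duration D = 1917.390249 / 979.032057 = 1.958455
Modified duration = D / (1 + y/m) = 1.958455 / (1 + 0.019500) = 1.920996

Answer: Modified duration = 1.9210


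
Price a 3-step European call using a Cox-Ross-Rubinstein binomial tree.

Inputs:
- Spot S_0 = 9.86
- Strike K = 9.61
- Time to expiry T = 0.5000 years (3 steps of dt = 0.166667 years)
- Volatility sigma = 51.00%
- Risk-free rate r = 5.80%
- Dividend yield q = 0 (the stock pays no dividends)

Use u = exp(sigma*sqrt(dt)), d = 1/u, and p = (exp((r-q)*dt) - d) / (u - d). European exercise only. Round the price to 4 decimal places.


Answer: Price = V(0,0) = 1.7619

Derivation:
dt = T/N = 0.166667
u = exp(sigma*sqrt(dt)) = 1.231468; d = 1/u = 0.812039
p = (exp((r-q)*dt) - d) / (u - d) = 0.471295
Discount per step: exp(-r*dt) = 0.990380
Stock lattice S(k, i) with i counting down-moves:
  k=0: S(0,0) = 9.8600
  k=1: S(1,0) = 12.1423; S(1,1) = 8.0067
  k=2: S(2,0) = 14.9528; S(2,1) = 9.8600; S(2,2) = 6.5018
  k=3: S(3,0) = 18.4139; S(3,1) = 12.1423; S(3,2) = 8.0067; S(3,3) = 5.2797
Terminal payoffs V(N, i) = max(S_T - K, 0):
  V(3,0) = 8.803904; V(3,1) = 2.532271; V(3,2) = 0.000000; V(3,3) = 0.000000
Backward induction: V(k, i) = exp(-r*dt) * [p * V(k+1, i) + (1-p) * V(k+1, i+1)].
  V(2,0) = exp(-r*dt) * [p*8.803904 + (1-p)*2.532271] = 5.435262
  V(2,1) = exp(-r*dt) * [p*2.532271 + (1-p)*0.000000] = 1.181964
  V(2,2) = exp(-r*dt) * [p*0.000000 + (1-p)*0.000000] = 0.000000
  V(1,0) = exp(-r*dt) * [p*5.435262 + (1-p)*1.181964] = 3.155866
  V(1,1) = exp(-r*dt) * [p*1.181964 + (1-p)*0.000000] = 0.551694
  V(0,0) = exp(-r*dt) * [p*3.155866 + (1-p)*0.551694] = 1.761912


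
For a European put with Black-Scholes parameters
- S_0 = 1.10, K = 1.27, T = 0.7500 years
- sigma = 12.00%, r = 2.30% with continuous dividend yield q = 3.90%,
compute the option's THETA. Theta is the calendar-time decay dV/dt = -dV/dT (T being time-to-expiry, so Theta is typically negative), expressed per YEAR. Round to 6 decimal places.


d1 = -1.4463270940; d2 = -1.5502501424
phi(d1) = 0.1401741691; exp(-qT) = 0.9711736407; exp(-rT) = 0.9828979294
Theta = -S*exp(-qT)*phi(d1)*sigma/(2*sqrt(T)) + r*K*exp(-rT)*N(-d2) - q*S*exp(-qT)*N(-d1)
N(-d1) = 0.9259572601; N(-d2) = 0.9394592555; sqrt(T) = 0.8660254038
Term 1 = -1.1000 * 0.9711736407 * 0.1401741691 * 0.1200 / (2 * 0.8660254038) = -0.0103747629
Term 2 = 0.0230 * 1.2700 * 0.9828979294 * 0.9394592555 = 0.0269722966
Term 3 = -0.0390 * 1.1000 * 0.9711736407 * 0.9259572601 = -0.0385784807
Theta = -0.0103747629 + (0.0269722966) + (-0.0385784807) = -0.021981

Answer: Theta = -0.021981


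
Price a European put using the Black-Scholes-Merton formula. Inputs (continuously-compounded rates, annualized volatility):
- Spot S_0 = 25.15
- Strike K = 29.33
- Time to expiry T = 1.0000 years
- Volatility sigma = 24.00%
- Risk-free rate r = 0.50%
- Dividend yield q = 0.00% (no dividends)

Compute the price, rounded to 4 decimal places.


d1 = (ln(S/K) + (r - q + 0.5*sigma^2) * T) / (sigma * sqrt(T)) = -0.49980411
d2 = d1 - sigma * sqrt(T) = -0.73980411
exp(-rT) = 0.99501248; exp(-qT) = 1.00000000
P = K * exp(-rT) * N(-d2) - S_0 * exp(-qT) * N(-d1)
N(-d1) = 0.69139349; N(-d2) = 0.77029057
P = 29.3300 * 0.99501248 * 0.77029057 - 25.1500 * 1.00000000 * 0.69139349 = 5.0914

Answer: Price = 5.0914


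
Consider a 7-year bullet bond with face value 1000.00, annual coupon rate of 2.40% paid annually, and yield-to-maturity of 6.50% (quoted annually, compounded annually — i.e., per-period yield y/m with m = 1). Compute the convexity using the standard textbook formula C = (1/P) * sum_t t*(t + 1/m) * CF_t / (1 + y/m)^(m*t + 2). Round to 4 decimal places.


Coupon per period c = face * coupon_rate / m = 24.000000
Periods per year m = 1; per-period yield y/m = 0.065000
Number of cashflows N = 7
Cashflows (t years, CF_t, discount factor 1/(1+y/m)^(m*t), PV):
  t = 1.0000: CF_t = 24.000000, DF = 0.938967, PV = 22.535211
  t = 2.0000: CF_t = 24.000000, DF = 0.881659, PV = 21.159823
  t = 3.0000: CF_t = 24.000000, DF = 0.827849, PV = 19.868378
  t = 4.0000: CF_t = 24.000000, DF = 0.777323, PV = 18.655754
  t = 5.0000: CF_t = 24.000000, DF = 0.729881, PV = 17.517140
  t = 6.0000: CF_t = 24.000000, DF = 0.685334, PV = 16.448019
  t = 7.0000: CF_t = 1024.000000, DF = 0.643506, PV = 658.950364
Price P = sum_t PV_t = 775.134689
Convexity numerator sum_t t*(t + 1/m) * CF_t / (1+y/m)^(m*t + 2):
  t = 1.0000: term = 39.736756
  t = 2.0000: term = 111.934525
  t = 3.0000: term = 210.205681
  t = 4.0000: term = 328.960377
  t = 5.0000: term = 463.324475
  t = 6.0000: term = 609.065037
  t = 7.0000: term = 32534.303497
Convexity = (1/P) * sum = 34297.530348 / 775.134689 = 44.247188

Answer: Convexity = 44.2472


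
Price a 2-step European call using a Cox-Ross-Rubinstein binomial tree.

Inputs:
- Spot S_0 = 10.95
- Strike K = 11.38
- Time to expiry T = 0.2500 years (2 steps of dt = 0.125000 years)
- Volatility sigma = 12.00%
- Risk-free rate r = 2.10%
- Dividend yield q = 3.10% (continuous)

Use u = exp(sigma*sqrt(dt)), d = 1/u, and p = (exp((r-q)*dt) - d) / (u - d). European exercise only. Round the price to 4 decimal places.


dt = T/N = 0.125000
u = exp(sigma*sqrt(dt)) = 1.043339; d = 1/u = 0.958461
p = (exp((r-q)*dt) - d) / (u - d) = 0.474677
Discount per step: exp(-r*dt) = 0.997378
Stock lattice S(k, i) with i counting down-moves:
  k=0: S(0,0) = 10.9500
  k=1: S(1,0) = 11.4246; S(1,1) = 10.4951
  k=2: S(2,0) = 11.9197; S(2,1) = 10.9500; S(2,2) = 10.0592
Terminal payoffs V(N, i) = max(S_T - K, 0):
  V(2,0) = 0.539697; V(2,1) = 0.000000; V(2,2) = 0.000000
Backward induction: V(k, i) = exp(-r*dt) * [p * V(k+1, i) + (1-p) * V(k+1, i+1)].
  V(1,0) = exp(-r*dt) * [p*0.539697 + (1-p)*0.000000] = 0.255510
  V(1,1) = exp(-r*dt) * [p*0.000000 + (1-p)*0.000000] = 0.000000
  V(0,0) = exp(-r*dt) * [p*0.255510 + (1-p)*0.000000] = 0.120967

Answer: Price = V(0,0) = 0.1210


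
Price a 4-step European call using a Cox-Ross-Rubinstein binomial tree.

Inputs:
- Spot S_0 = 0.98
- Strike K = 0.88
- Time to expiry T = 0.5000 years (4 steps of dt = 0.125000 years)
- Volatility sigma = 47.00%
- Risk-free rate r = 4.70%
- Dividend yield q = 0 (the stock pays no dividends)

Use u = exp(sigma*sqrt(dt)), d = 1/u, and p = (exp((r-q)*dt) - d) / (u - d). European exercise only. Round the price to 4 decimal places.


Answer: Price = V(0,0) = 0.1954

Derivation:
dt = T/N = 0.125000
u = exp(sigma*sqrt(dt)) = 1.180774; d = 1/u = 0.846902
p = (exp((r-q)*dt) - d) / (u - d) = 0.476201
Discount per step: exp(-r*dt) = 0.994142
Stock lattice S(k, i) with i counting down-moves:
  k=0: S(0,0) = 0.9800
  k=1: S(1,0) = 1.1572; S(1,1) = 0.8300
  k=2: S(2,0) = 1.3663; S(2,1) = 0.9800; S(2,2) = 0.7029
  k=3: S(3,0) = 1.6133; S(3,1) = 1.1572; S(3,2) = 0.8300; S(3,3) = 0.5953
  k=4: S(4,0) = 1.9050; S(4,1) = 1.3663; S(4,2) = 0.9800; S(4,3) = 0.7029; S(4,4) = 0.5041
Terminal payoffs V(N, i) = max(S_T - K, 0):
  V(4,0) = 1.024992; V(4,1) = 0.486343; V(4,2) = 0.100000; V(4,3) = 0.000000; V(4,4) = 0.000000
Backward induction: V(k, i) = exp(-r*dt) * [p * V(k+1, i) + (1-p) * V(k+1, i+1)].
  V(3,0) = exp(-r*dt) * [p*1.024992 + (1-p)*0.486343] = 0.738496
  V(3,1) = exp(-r*dt) * [p*0.486343 + (1-p)*0.100000] = 0.282313
  V(3,2) = exp(-r*dt) * [p*0.100000 + (1-p)*0.000000] = 0.047341
  V(3,3) = exp(-r*dt) * [p*0.000000 + (1-p)*0.000000] = 0.000000
  V(2,0) = exp(-r*dt) * [p*0.738496 + (1-p)*0.282313] = 0.496622
  V(2,1) = exp(-r*dt) * [p*0.282313 + (1-p)*0.047341] = 0.158302
  V(2,2) = exp(-r*dt) * [p*0.047341 + (1-p)*0.000000] = 0.022412
  V(1,0) = exp(-r*dt) * [p*0.496622 + (1-p)*0.158302] = 0.317540
  V(1,1) = exp(-r*dt) * [p*0.158302 + (1-p)*0.022412] = 0.086613
  V(0,0) = exp(-r*dt) * [p*0.317540 + (1-p)*0.086613] = 0.195429


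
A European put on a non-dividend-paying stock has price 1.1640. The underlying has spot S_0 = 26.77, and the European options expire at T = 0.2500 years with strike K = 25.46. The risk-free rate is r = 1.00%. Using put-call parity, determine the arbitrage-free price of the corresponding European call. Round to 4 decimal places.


Answer: Call price = 2.5376

Derivation:
Put-call parity: C - P = S_0 * exp(-qT) - K * exp(-rT).
S_0 * exp(-qT) = 26.7700 * 1.00000000 = 26.77000000
K * exp(-rT) = 25.4600 * 0.99750312 = 25.39642950
C = P + S*exp(-qT) - K*exp(-rT)
C = 1.1640 + 26.77000000 - 25.39642950 = 2.5376


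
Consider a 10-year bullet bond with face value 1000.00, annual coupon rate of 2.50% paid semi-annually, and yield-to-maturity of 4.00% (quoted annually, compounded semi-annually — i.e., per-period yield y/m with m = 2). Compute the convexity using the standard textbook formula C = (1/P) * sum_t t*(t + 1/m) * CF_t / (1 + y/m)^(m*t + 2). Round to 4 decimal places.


Coupon per period c = face * coupon_rate / m = 12.500000
Periods per year m = 2; per-period yield y/m = 0.020000
Number of cashflows N = 20
Cashflows (t years, CF_t, discount factor 1/(1+y/m)^(m*t), PV):
  t = 0.5000: CF_t = 12.500000, DF = 0.980392, PV = 12.254902
  t = 1.0000: CF_t = 12.500000, DF = 0.961169, PV = 12.014610
  t = 1.5000: CF_t = 12.500000, DF = 0.942322, PV = 11.779029
  t = 2.0000: CF_t = 12.500000, DF = 0.923845, PV = 11.548068
  t = 2.5000: CF_t = 12.500000, DF = 0.905731, PV = 11.321635
  t = 3.0000: CF_t = 12.500000, DF = 0.887971, PV = 11.099642
  t = 3.5000: CF_t = 12.500000, DF = 0.870560, PV = 10.882002
  t = 4.0000: CF_t = 12.500000, DF = 0.853490, PV = 10.668630
  t = 4.5000: CF_t = 12.500000, DF = 0.836755, PV = 10.459441
  t = 5.0000: CF_t = 12.500000, DF = 0.820348, PV = 10.254354
  t = 5.5000: CF_t = 12.500000, DF = 0.804263, PV = 10.053288
  t = 6.0000: CF_t = 12.500000, DF = 0.788493, PV = 9.856165
  t = 6.5000: CF_t = 12.500000, DF = 0.773033, PV = 9.662907
  t = 7.0000: CF_t = 12.500000, DF = 0.757875, PV = 9.473438
  t = 7.5000: CF_t = 12.500000, DF = 0.743015, PV = 9.287684
  t = 8.0000: CF_t = 12.500000, DF = 0.728446, PV = 9.105573
  t = 8.5000: CF_t = 12.500000, DF = 0.714163, PV = 8.927032
  t = 9.0000: CF_t = 12.500000, DF = 0.700159, PV = 8.751992
  t = 9.5000: CF_t = 12.500000, DF = 0.686431, PV = 8.580384
  t = 10.0000: CF_t = 1012.500000, DF = 0.672971, PV = 681.383475
Price P = sum_t PV_t = 877.364250
Convexity numerator sum_t t*(t + 1/m) * CF_t / (1+y/m)^(m*t + 2):
  t = 0.5000: term = 5.889515
  t = 1.0000: term = 17.322102
  t = 1.5000: term = 33.964905
  t = 2.0000: term = 55.498211
  t = 2.5000: term = 81.615017
  t = 3.0000: term = 112.020611
  t = 3.5000: term = 146.432172
  t = 4.0000: term = 184.578367
  t = 4.5000: term = 226.198980
  t = 5.0000: term = 271.044529
  t = 5.5000: term = 318.875917
  t = 6.0000: term = 369.464074
  t = 6.5000: term = 422.589628
  t = 7.0000: term = 478.042565
  t = 7.5000: term = 535.621922
  t = 8.0000: term = 595.135469
  t = 8.5000: term = 656.399414
  t = 9.0000: term = 719.238112
  t = 9.5000: term = 783.483782
  t = 10.0000: term = 68767.075020
Convexity = (1/P) * sum = 74780.490312 / 877.364250 = 85.233118

Answer: Convexity = 85.2331


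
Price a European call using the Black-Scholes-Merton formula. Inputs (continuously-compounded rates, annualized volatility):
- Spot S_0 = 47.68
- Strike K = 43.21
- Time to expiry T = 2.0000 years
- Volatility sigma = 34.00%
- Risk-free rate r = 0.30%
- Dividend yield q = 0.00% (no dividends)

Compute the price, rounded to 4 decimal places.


d1 = (ln(S/K) + (r - q + 0.5*sigma^2) * T) / (sigma * sqrt(T)) = 0.45762302
d2 = d1 - sigma * sqrt(T) = -0.02320959
exp(-rT) = 0.99401796; exp(-qT) = 1.00000000
C = S_0 * exp(-qT) * N(d1) - K * exp(-rT) * N(d2)
N(d1) = 0.67638835; N(d2) = 0.49074154
C = 47.6800 * 1.00000000 * 0.67638835 - 43.2100 * 0.99401796 * 0.49074154 = 11.1721

Answer: Price = 11.1721


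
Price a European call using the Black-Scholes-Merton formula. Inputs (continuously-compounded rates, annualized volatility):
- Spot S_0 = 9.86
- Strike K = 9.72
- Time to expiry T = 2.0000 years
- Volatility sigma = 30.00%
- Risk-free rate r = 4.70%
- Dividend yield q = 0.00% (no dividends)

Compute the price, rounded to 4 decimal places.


d1 = (ln(S/K) + (r - q + 0.5*sigma^2) * T) / (sigma * sqrt(T)) = 0.46739888
d2 = d1 - sigma * sqrt(T) = 0.04313481
exp(-rT) = 0.91028276; exp(-qT) = 1.00000000
C = S_0 * exp(-qT) * N(d1) - K * exp(-rT) * N(d2)
N(d1) = 0.67989274; N(d2) = 0.51720296
C = 9.8600 * 1.00000000 * 0.67989274 - 9.7200 * 0.91028276 * 0.51720296 = 2.1276

Answer: Price = 2.1276


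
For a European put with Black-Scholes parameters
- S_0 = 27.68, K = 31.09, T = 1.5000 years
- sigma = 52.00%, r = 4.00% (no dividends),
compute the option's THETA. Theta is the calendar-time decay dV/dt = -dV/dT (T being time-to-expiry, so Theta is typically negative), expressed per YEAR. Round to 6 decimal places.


Answer: Theta = -1.512462

Derivation:
d1 = 0.2302267663; d2 = -0.4066405668
phi(d1) = 0.3885083117; exp(-qT) = 1.0000000000; exp(-rT) = 0.9417645336
Theta = -S*exp(-qT)*phi(d1)*sigma/(2*sqrt(T)) + r*K*exp(-rT)*N(-d2) - q*S*exp(-qT)*N(-d1)
N(-d1) = 0.4089577820; N(-d2) = 0.6578640011; sqrt(T) = 1.2247448714
Term 1 = -27.6800 * 1.0000000000 * 0.3885083117 * 0.5200 / (2 * 1.2247448714) = -2.2829380085
Term 2 = 0.0400 * 31.0900 * 0.9417645336 * 0.6578640011 = 0.7704760911
Term 3 = 0 (no dividend yield, q = 0)
Theta = -2.2829380085 + (0.7704760911) + (0.0000000000) = -1.512462


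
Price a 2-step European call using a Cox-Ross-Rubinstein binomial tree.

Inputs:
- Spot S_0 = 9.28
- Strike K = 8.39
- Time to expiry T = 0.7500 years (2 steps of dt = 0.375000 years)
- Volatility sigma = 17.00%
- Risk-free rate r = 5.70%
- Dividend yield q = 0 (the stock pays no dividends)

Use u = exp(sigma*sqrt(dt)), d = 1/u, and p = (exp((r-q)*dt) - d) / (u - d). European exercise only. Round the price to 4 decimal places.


Answer: Price = V(0,0) = 1.3872

Derivation:
dt = T/N = 0.375000
u = exp(sigma*sqrt(dt)) = 1.109715; d = 1/u = 0.901132
p = (exp((r-q)*dt) - d) / (u - d) = 0.577578
Discount per step: exp(-r*dt) = 0.978852
Stock lattice S(k, i) with i counting down-moves:
  k=0: S(0,0) = 9.2800
  k=1: S(1,0) = 10.2982; S(1,1) = 8.3625
  k=2: S(2,0) = 11.4280; S(2,1) = 9.2800; S(2,2) = 7.5357
Terminal payoffs V(N, i) = max(S_T - K, 0):
  V(2,0) = 3.038019; V(2,1) = 0.890000; V(2,2) = 0.000000
Backward induction: V(k, i) = exp(-r*dt) * [p * V(k+1, i) + (1-p) * V(k+1, i+1)].
  V(1,0) = exp(-r*dt) * [p*3.038019 + (1-p)*0.890000] = 2.085589
  V(1,1) = exp(-r*dt) * [p*0.890000 + (1-p)*0.000000] = 0.503173
  V(0,0) = exp(-r*dt) * [p*2.085589 + (1-p)*0.503173] = 1.387172
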